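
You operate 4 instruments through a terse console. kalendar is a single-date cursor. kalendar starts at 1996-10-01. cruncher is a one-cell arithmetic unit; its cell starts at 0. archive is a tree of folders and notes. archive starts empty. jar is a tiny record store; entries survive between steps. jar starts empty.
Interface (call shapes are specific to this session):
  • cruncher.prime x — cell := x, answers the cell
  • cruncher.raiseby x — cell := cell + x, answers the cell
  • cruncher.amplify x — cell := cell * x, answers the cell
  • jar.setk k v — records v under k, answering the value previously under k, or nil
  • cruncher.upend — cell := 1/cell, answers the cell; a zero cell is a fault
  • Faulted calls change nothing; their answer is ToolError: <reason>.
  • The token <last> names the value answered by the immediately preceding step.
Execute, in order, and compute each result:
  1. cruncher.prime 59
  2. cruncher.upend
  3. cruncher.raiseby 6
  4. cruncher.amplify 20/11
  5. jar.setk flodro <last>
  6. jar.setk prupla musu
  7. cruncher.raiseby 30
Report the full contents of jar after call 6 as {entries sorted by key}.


Answer: {flodro=7100/649, prupla=musu}

Derivation:
% cruncher.prime(59) : 59
% cruncher.upend() : 1/59
% cruncher.raiseby(6) : 355/59
% cruncher.amplify(20/11) : 7100/649
% jar.setk(flodro, <last>) : nil
% jar.setk(prupla, musu) : nil
% cruncher.raiseby(30) : 26570/649


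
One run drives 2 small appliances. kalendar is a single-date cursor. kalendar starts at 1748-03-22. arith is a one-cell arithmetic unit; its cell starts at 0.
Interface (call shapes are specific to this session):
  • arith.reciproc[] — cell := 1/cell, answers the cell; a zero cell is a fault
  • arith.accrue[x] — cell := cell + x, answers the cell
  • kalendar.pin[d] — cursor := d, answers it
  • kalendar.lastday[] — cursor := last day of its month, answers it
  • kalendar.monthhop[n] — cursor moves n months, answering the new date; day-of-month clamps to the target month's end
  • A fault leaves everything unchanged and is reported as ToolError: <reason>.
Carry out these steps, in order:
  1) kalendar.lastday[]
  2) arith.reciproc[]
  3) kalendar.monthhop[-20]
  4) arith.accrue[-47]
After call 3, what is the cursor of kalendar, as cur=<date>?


·→ lastday()
·← 1748-03-31
·→ reciproc()
·← ToolError: reciprocal of zero
·→ monthhop(n: -20)
·← 1746-07-31
·→ accrue(x: -47)
·← -47

Answer: cur=1746-07-31


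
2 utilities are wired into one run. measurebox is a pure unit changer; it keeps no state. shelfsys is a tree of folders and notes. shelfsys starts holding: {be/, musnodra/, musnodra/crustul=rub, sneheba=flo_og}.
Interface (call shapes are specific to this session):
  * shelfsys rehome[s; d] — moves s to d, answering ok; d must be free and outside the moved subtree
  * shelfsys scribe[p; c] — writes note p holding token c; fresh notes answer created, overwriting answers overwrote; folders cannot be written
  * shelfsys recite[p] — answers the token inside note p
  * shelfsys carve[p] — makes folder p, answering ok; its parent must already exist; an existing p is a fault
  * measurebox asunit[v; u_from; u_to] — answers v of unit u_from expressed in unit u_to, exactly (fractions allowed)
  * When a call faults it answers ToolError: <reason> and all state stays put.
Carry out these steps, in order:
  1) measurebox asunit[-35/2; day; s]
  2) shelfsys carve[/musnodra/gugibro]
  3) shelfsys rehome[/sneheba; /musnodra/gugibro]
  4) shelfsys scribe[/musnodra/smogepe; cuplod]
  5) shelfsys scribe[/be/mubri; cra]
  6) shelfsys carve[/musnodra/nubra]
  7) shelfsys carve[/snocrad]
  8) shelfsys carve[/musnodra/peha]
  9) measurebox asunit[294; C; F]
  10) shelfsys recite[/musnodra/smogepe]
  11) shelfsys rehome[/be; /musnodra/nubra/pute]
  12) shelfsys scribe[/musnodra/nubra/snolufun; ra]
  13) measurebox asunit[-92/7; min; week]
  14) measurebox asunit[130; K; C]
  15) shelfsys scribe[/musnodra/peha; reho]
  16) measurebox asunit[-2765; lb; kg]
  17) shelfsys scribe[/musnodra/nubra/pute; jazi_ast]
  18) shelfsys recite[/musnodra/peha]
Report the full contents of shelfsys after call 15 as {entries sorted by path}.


;; measurebox asunit(v='-35/2', u_from='day', u_to='s') == -1512000
;; shelfsys carve(p='/musnodra/gugibro') == ok
;; shelfsys rehome(s='/sneheba', d='/musnodra/gugibro') == ToolError: exists
;; shelfsys scribe(p='/musnodra/smogepe', c='cuplod') == created
;; shelfsys scribe(p='/be/mubri', c='cra') == created
;; shelfsys carve(p='/musnodra/nubra') == ok
;; shelfsys carve(p='/snocrad') == ok
;; shelfsys carve(p='/musnodra/peha') == ok
;; measurebox asunit(v='294', u_from='C', u_to='F') == 2806/5
;; shelfsys recite(p='/musnodra/smogepe') == cuplod
;; shelfsys rehome(s='/be', d='/musnodra/nubra/pute') == ok
;; shelfsys scribe(p='/musnodra/nubra/snolufun', c='ra') == created
;; measurebox asunit(v='-92/7', u_from='min', u_to='week') == -23/17640
;; measurebox asunit(v='130', u_from='K', u_to='C') == -2863/20
;; shelfsys scribe(p='/musnodra/peha', c='reho') == ToolError: is a directory
;; measurebox asunit(v='-2765', u_from='lb', u_to='kg') == -25083658061/20000000
;; shelfsys scribe(p='/musnodra/nubra/pute', c='jazi_ast') == ToolError: is a directory
;; shelfsys recite(p='/musnodra/peha') == ToolError: is a directory

Answer: {musnodra/, musnodra/crustul=rub, musnodra/gugibro/, musnodra/nubra/, musnodra/nubra/pute/, musnodra/nubra/pute/mubri=cra, musnodra/nubra/snolufun=ra, musnodra/peha/, musnodra/smogepe=cuplod, sneheba=flo_og, snocrad/}


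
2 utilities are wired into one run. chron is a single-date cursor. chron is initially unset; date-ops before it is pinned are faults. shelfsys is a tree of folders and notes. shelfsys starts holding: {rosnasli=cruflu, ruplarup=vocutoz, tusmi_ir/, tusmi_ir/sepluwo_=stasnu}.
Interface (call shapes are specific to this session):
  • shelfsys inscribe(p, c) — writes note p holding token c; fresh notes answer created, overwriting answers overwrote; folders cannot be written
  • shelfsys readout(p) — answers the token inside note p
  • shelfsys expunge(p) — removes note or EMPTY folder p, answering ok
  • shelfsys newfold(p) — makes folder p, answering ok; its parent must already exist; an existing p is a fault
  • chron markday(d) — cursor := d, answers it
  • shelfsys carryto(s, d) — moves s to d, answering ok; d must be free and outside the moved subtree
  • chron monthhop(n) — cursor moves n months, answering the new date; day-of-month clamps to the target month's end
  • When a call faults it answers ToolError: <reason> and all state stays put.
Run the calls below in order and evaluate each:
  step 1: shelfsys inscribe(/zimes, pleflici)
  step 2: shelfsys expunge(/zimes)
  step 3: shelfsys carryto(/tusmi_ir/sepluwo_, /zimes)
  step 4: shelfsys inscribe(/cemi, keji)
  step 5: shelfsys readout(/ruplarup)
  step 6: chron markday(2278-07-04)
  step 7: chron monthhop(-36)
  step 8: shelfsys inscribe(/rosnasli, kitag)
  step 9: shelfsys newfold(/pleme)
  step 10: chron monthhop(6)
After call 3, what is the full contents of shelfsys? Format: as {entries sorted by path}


Answer: {rosnasli=cruflu, ruplarup=vocutoz, tusmi_ir/, zimes=stasnu}

Derivation:
I run shelfsys inscribe with p=/zimes, c=pleflici: created.
Using shelfsys expunge with p=/zimes, → ok.
I call shelfsys carryto with s=/tusmi_ir/sepluwo_, d=/zimes: ok.
I invoke shelfsys inscribe with p=/cemi, c=keji, and get created.
I invoke shelfsys readout with p=/ruplarup, yielding vocutoz.
Now I run chron markday with d=2278-07-04, which returns 2278-07-04.
Using chron monthhop with n=-36, and see 2275-07-04.
Then shelfsys inscribe with p=/rosnasli, c=kitag, and observe overwrote.
I call shelfsys newfold with p=/pleme, → ok.
I use chron monthhop with n=6, → 2276-01-04.


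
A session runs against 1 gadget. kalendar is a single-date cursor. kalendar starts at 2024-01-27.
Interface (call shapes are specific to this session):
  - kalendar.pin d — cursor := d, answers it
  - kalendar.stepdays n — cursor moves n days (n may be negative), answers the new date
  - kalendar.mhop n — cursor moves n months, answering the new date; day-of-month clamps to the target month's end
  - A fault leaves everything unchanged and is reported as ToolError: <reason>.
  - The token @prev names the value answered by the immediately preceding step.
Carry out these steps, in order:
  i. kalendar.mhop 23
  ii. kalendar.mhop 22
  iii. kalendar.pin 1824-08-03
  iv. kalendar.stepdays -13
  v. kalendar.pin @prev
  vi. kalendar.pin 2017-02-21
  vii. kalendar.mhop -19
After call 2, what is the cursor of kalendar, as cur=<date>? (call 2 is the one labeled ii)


Answer: cur=2027-10-27

Derivation:
% 1. mhop(n='23') : 2025-12-27
% 2. mhop(n='22') : 2027-10-27
% 3. pin(d='1824-08-03') : 1824-08-03
% 4. stepdays(n='-13') : 1824-07-21
% 5. pin(d='@prev') : 1824-07-21
% 6. pin(d='2017-02-21') : 2017-02-21
% 7. mhop(n='-19') : 2015-07-21


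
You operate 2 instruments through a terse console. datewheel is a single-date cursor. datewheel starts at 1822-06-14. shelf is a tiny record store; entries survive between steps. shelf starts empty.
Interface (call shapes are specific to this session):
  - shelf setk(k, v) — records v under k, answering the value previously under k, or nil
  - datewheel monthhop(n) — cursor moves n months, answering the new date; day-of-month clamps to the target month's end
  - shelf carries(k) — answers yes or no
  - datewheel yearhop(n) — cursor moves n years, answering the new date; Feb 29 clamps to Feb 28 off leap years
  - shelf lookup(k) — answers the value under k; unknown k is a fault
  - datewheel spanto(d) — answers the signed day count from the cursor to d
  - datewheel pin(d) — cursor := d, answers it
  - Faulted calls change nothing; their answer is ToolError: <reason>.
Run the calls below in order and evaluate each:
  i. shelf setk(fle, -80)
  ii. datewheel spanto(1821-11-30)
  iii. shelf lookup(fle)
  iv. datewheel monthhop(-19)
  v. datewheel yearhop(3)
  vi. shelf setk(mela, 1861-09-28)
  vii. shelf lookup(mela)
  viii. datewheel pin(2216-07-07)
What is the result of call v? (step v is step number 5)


-> shelf setk(k: fle, v: -80)
<- nil
-> datewheel spanto(d: 1821-11-30)
<- -196
-> shelf lookup(k: fle)
<- -80
-> datewheel monthhop(n: -19)
<- 1820-11-14
-> datewheel yearhop(n: 3)
<- 1823-11-14
-> shelf setk(k: mela, v: 1861-09-28)
<- nil
-> shelf lookup(k: mela)
<- 1861-09-28
-> datewheel pin(d: 2216-07-07)
<- 2216-07-07

Answer: 1823-11-14


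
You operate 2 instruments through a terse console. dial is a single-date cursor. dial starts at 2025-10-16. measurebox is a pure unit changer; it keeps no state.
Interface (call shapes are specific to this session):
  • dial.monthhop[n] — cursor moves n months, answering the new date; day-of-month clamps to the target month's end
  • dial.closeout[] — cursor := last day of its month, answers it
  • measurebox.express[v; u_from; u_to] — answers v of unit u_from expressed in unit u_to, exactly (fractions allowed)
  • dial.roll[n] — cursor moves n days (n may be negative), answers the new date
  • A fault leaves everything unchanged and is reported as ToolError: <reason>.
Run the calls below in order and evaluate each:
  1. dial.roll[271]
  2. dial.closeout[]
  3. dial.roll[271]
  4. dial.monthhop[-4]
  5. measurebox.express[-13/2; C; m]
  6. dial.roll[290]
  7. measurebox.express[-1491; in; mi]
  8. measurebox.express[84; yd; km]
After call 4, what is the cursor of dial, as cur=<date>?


Answer: cur=2026-12-28

Derivation:
·→ roll(n=271)
·← 2026-07-14
·→ closeout()
·← 2026-07-31
·→ roll(n=271)
·← 2027-04-28
·→ monthhop(n=-4)
·← 2026-12-28
·→ express(v=-13/2, u_from=C, u_to=m)
·← ToolError: incompatible units
·→ roll(n=290)
·← 2027-10-14
·→ express(v=-1491, u_from=in, u_to=mi)
·← -497/21120
·→ express(v=84, u_from=yd, u_to=km)
·← 24003/312500


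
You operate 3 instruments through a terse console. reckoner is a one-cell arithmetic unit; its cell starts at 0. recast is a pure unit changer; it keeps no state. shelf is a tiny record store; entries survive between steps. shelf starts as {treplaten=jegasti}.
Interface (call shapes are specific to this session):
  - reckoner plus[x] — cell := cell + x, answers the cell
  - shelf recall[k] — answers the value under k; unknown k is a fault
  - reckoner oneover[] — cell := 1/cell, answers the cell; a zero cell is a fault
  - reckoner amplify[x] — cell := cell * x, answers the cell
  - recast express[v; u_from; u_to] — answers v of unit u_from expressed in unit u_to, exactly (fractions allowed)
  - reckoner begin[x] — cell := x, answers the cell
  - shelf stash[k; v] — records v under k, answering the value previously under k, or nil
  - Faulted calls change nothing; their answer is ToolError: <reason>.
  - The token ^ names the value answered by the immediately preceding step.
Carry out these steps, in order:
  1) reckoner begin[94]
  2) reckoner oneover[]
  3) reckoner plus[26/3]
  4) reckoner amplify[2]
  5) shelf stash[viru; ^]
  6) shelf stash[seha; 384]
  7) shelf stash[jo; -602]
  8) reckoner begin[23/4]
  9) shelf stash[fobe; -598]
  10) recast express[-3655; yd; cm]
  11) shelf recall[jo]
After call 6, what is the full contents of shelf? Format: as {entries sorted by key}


>> reckoner begin(94)
<< 94
>> reckoner oneover()
<< 1/94
>> reckoner plus(26/3)
<< 2447/282
>> reckoner amplify(2)
<< 2447/141
>> shelf stash(viru, ^)
<< nil
>> shelf stash(seha, 384)
<< nil
>> shelf stash(jo, -602)
<< nil
>> reckoner begin(23/4)
<< 23/4
>> shelf stash(fobe, -598)
<< nil
>> recast express(-3655, yd, cm)
<< -1671066/5
>> shelf recall(jo)
<< -602

Answer: {seha=384, treplaten=jegasti, viru=2447/141}


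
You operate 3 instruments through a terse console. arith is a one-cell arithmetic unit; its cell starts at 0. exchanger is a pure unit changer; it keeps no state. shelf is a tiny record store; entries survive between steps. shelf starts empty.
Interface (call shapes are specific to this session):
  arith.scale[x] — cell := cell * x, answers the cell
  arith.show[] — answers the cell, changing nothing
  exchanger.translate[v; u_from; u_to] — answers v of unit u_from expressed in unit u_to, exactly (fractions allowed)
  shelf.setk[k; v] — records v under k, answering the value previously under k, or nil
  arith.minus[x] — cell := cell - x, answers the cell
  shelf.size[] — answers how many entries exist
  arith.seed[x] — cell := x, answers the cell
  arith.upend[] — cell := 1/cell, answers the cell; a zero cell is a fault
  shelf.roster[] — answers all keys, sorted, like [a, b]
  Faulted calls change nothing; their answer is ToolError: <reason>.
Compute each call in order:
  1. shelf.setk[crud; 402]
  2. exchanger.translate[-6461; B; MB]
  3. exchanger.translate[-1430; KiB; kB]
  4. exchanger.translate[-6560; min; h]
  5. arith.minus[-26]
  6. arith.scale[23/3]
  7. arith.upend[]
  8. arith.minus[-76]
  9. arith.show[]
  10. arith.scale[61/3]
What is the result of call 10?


Answer: 2772511/1794

Derivation:
# 1. shelf.setk(k='crud', v='402') ~> nil
# 2. exchanger.translate(v='-6461', u_from='B', u_to='MB') ~> -6461/1000000
# 3. exchanger.translate(v='-1430', u_from='KiB', u_to='kB') ~> -36608/25
# 4. exchanger.translate(v='-6560', u_from='min', u_to='h') ~> -328/3
# 5. arith.minus(x='-26') ~> 26
# 6. arith.scale(x='23/3') ~> 598/3
# 7. arith.upend() ~> 3/598
# 8. arith.minus(x='-76') ~> 45451/598
# 9. arith.show() ~> 45451/598
# 10. arith.scale(x='61/3') ~> 2772511/1794


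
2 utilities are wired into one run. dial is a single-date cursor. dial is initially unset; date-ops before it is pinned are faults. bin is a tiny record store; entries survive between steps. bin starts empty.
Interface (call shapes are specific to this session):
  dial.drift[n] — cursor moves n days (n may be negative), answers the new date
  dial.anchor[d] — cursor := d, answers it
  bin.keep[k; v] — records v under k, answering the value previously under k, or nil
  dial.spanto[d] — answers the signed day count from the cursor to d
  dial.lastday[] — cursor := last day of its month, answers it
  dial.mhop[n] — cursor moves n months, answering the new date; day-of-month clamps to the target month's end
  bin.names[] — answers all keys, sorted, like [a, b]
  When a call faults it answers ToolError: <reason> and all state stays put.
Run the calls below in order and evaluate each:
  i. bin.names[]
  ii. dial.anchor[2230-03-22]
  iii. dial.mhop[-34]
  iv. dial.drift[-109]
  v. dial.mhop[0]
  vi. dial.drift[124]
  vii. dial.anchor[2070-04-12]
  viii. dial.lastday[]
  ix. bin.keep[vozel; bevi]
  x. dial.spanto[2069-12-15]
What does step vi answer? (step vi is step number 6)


Answer: 2227-06-06

Derivation:
Step: bin.names[]
Result: []
Step: dial.anchor[d: 2230-03-22]
Result: 2230-03-22
Step: dial.mhop[n: -34]
Result: 2227-05-22
Step: dial.drift[n: -109]
Result: 2227-02-02
Step: dial.mhop[n: 0]
Result: 2227-02-02
Step: dial.drift[n: 124]
Result: 2227-06-06
Step: dial.anchor[d: 2070-04-12]
Result: 2070-04-12
Step: dial.lastday[]
Result: 2070-04-30
Step: bin.keep[k: vozel; v: bevi]
Result: nil
Step: dial.spanto[d: 2069-12-15]
Result: -136


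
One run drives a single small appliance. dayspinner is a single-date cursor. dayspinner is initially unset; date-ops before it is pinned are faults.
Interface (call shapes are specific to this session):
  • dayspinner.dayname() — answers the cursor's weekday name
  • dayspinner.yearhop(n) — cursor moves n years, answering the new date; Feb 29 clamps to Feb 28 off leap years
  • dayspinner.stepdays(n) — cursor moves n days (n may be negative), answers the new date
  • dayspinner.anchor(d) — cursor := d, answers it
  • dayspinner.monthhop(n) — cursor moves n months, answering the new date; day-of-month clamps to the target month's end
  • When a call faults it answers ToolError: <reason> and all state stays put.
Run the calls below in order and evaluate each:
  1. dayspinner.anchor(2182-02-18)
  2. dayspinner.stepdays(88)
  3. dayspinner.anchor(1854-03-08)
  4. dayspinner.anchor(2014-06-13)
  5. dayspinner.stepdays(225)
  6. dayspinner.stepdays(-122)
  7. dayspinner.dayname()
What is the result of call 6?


Answer: 2014-09-24

Derivation:
·→ dayspinner.anchor(d→2182-02-18)
·← 2182-02-18
·→ dayspinner.stepdays(n→88)
·← 2182-05-17
·→ dayspinner.anchor(d→1854-03-08)
·← 1854-03-08
·→ dayspinner.anchor(d→2014-06-13)
·← 2014-06-13
·→ dayspinner.stepdays(n→225)
·← 2015-01-24
·→ dayspinner.stepdays(n→-122)
·← 2014-09-24
·→ dayspinner.dayname()
·← Wednesday


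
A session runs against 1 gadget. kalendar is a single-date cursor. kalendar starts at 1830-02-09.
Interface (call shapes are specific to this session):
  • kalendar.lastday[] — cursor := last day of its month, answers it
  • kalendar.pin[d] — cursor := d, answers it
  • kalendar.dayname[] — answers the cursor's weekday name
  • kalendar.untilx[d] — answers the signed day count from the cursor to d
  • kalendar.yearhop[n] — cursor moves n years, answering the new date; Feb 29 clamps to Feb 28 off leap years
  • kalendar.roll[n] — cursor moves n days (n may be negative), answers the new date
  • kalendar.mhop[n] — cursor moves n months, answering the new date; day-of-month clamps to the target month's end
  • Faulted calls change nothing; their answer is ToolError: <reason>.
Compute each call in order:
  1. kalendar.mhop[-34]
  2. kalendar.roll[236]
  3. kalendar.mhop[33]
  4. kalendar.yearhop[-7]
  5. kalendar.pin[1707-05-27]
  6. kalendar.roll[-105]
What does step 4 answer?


I call mhop(n: -34), and see 1827-04-09.
Invoking roll(n: 236), yielding 1827-12-01.
Then mhop(n: 33), and see 1830-09-01.
Using yearhop(n: -7), and get 1823-09-01.
Next I call pin(d: 1707-05-27), and get 1707-05-27.
I run roll(n: -105), and get 1707-02-11.

Answer: 1823-09-01


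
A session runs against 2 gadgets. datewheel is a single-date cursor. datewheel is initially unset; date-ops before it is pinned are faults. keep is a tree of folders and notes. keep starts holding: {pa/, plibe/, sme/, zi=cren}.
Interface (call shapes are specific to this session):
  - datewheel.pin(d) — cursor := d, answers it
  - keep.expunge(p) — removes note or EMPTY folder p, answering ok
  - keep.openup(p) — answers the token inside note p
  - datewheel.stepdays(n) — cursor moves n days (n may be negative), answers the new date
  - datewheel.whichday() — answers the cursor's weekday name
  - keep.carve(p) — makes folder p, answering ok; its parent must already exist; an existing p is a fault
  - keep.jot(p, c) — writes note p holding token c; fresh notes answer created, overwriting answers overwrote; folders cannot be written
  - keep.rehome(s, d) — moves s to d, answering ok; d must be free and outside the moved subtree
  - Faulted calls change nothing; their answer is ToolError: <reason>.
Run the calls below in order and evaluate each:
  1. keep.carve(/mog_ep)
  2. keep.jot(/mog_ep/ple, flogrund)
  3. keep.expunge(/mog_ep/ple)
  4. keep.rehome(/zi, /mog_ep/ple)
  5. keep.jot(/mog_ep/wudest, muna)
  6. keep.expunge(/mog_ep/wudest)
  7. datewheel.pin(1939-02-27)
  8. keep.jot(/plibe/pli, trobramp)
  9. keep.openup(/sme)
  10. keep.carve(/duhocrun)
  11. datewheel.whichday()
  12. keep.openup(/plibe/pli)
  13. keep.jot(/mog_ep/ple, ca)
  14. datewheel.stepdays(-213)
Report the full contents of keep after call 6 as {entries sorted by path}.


# 1. keep.carve(p→/mog_ep) => ok
# 2. keep.jot(p→/mog_ep/ple, c→flogrund) => created
# 3. keep.expunge(p→/mog_ep/ple) => ok
# 4. keep.rehome(s→/zi, d→/mog_ep/ple) => ok
# 5. keep.jot(p→/mog_ep/wudest, c→muna) => created
# 6. keep.expunge(p→/mog_ep/wudest) => ok
# 7. datewheel.pin(d→1939-02-27) => 1939-02-27
# 8. keep.jot(p→/plibe/pli, c→trobramp) => created
# 9. keep.openup(p→/sme) => ToolError: is a directory
# 10. keep.carve(p→/duhocrun) => ok
# 11. datewheel.whichday() => Monday
# 12. keep.openup(p→/plibe/pli) => trobramp
# 13. keep.jot(p→/mog_ep/ple, c→ca) => overwrote
# 14. datewheel.stepdays(n→-213) => 1938-07-29

Answer: {mog_ep/, mog_ep/ple=cren, pa/, plibe/, sme/}


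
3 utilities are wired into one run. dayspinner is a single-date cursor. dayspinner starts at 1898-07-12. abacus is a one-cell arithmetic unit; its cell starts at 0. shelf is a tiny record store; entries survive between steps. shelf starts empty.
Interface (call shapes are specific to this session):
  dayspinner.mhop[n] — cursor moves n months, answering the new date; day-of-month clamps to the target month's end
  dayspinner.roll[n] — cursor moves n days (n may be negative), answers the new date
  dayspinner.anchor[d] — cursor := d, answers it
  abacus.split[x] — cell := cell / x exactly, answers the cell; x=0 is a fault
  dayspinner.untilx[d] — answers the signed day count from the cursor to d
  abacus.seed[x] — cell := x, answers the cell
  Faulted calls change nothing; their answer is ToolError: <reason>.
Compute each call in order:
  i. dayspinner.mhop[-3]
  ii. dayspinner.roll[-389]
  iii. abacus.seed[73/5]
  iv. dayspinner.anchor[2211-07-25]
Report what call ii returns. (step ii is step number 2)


Answer: 1897-03-19

Derivation:
Next I call dayspinner.mhop with -3, — result: 1898-04-12.
Invoking dayspinner.roll with -389, — result: 1897-03-19.
I use abacus.seed with 73/5, yielding 73/5.
I use dayspinner.anchor with 2211-07-25, → 2211-07-25.


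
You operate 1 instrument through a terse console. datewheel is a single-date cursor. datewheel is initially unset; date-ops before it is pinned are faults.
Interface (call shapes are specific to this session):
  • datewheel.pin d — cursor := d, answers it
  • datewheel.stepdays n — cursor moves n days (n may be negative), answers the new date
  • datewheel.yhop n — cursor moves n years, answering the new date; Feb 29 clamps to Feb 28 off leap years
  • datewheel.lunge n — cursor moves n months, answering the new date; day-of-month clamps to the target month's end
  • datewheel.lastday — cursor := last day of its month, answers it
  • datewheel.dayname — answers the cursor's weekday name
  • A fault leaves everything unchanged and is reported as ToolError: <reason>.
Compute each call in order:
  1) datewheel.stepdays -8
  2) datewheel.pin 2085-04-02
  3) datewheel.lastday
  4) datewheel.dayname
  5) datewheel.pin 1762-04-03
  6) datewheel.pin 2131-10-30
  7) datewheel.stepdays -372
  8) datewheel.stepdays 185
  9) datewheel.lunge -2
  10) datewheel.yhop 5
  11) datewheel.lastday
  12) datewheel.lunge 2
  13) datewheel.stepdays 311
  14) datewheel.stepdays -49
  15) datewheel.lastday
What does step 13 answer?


Using datewheel.stepdays with n=-8, which returns ToolError: no date set.
Using datewheel.pin with d=2085-04-02: 2085-04-02.
I invoke datewheel.lastday, yielding 2085-04-30.
I run datewheel.dayname, — result: Monday.
I try datewheel.pin with d=1762-04-03, giving 1762-04-03.
I call datewheel.pin with d=2131-10-30, — result: 2131-10-30.
Next I call datewheel.stepdays with n=-372, — result: 2130-10-23.
Next I call datewheel.stepdays with n=185, → 2131-04-26.
Invoking datewheel.lunge with n=-2, and see 2131-02-26.
Calling datewheel.yhop with n=5, and see 2136-02-26.
I run datewheel.lastday(), yielding 2136-02-29.
Then datewheel.lunge with n=2, which returns 2136-04-29.
Calling datewheel.stepdays with n=311, — result: 2137-03-06.
Calling datewheel.stepdays with n=-49, — result: 2137-01-16.
I call datewheel.lastday(), and get 2137-01-31.

Answer: 2137-03-06


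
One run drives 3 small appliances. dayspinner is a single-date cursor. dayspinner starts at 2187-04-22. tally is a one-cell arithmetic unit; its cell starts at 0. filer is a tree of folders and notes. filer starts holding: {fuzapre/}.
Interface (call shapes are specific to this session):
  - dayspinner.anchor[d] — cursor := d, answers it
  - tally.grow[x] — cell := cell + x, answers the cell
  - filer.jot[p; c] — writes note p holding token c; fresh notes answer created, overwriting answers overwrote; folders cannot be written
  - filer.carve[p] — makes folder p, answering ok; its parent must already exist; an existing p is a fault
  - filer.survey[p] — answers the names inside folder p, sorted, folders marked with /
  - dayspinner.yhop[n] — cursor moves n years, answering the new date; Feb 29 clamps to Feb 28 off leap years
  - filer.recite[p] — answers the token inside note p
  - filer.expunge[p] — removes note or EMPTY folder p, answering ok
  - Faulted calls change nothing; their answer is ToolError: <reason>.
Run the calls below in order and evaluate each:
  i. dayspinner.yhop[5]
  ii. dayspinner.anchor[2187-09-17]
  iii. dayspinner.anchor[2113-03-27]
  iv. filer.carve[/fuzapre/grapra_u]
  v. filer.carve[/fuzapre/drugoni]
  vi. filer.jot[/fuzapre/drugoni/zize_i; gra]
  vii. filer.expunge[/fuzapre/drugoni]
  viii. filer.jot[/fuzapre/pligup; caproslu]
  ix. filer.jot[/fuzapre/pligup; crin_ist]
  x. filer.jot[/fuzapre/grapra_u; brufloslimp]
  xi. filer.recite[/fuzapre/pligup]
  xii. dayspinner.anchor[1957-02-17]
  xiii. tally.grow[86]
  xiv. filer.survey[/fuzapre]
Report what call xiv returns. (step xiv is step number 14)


Answer: [drugoni/, grapra_u/, pligup]

Derivation:
Do: yhop[n='5']
See: 2192-04-22
Do: anchor[d='2187-09-17']
See: 2187-09-17
Do: anchor[d='2113-03-27']
See: 2113-03-27
Do: carve[p='/fuzapre/grapra_u']
See: ok
Do: carve[p='/fuzapre/drugoni']
See: ok
Do: jot[p='/fuzapre/drugoni/zize_i'; c='gra']
See: created
Do: expunge[p='/fuzapre/drugoni']
See: ToolError: not empty
Do: jot[p='/fuzapre/pligup'; c='caproslu']
See: created
Do: jot[p='/fuzapre/pligup'; c='crin_ist']
See: overwrote
Do: jot[p='/fuzapre/grapra_u'; c='brufloslimp']
See: ToolError: is a directory
Do: recite[p='/fuzapre/pligup']
See: crin_ist
Do: anchor[d='1957-02-17']
See: 1957-02-17
Do: grow[x='86']
See: 86
Do: survey[p='/fuzapre']
See: [drugoni/, grapra_u/, pligup]


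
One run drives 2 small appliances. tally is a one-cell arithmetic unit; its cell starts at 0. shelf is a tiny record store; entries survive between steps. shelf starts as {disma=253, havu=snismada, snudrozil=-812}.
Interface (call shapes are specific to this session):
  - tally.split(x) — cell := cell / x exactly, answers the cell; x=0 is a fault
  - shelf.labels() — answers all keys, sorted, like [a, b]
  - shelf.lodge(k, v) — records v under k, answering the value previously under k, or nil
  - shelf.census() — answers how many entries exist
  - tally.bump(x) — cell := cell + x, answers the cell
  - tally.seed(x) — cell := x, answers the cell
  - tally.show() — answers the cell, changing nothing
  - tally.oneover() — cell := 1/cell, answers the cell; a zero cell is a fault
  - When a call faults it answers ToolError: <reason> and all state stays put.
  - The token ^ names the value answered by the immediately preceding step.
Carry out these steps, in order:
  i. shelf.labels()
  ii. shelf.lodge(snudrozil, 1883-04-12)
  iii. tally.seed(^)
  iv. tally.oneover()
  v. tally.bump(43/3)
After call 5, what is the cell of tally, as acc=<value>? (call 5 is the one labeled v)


Act: labels[]
Obs: [disma, havu, snudrozil]
Act: lodge[k: snudrozil; v: 1883-04-12]
Obs: -812
Act: seed[x: ^]
Obs: -812
Act: oneover[]
Obs: -1/812
Act: bump[x: 43/3]
Obs: 34913/2436

Answer: acc=34913/2436


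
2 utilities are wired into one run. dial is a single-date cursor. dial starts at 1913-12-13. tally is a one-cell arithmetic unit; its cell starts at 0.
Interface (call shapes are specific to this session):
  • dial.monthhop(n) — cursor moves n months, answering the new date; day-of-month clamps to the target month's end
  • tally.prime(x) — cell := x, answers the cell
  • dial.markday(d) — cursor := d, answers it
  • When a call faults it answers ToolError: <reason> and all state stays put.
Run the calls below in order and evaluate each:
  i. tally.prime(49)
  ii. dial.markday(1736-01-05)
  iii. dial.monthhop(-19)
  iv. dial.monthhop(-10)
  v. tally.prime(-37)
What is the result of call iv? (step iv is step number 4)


Act: prime[x: 49]
Obs: 49
Act: markday[d: 1736-01-05]
Obs: 1736-01-05
Act: monthhop[n: -19]
Obs: 1734-06-05
Act: monthhop[n: -10]
Obs: 1733-08-05
Act: prime[x: -37]
Obs: -37

Answer: 1733-08-05


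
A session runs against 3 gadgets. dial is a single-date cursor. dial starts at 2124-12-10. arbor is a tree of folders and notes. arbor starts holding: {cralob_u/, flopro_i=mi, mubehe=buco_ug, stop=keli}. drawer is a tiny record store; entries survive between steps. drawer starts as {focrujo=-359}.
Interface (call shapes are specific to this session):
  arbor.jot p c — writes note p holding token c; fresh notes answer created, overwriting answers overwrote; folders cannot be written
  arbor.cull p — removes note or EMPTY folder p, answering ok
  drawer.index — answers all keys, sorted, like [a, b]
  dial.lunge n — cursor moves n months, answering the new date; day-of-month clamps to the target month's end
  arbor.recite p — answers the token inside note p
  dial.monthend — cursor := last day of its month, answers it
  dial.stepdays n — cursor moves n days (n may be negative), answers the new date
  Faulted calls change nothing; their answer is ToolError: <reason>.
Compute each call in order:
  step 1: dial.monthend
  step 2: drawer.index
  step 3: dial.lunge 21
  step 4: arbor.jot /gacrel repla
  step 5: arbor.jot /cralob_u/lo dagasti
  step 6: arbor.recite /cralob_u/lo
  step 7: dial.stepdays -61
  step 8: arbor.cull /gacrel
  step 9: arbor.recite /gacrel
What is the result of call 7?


Answer: 2126-07-31

Derivation:
I invoke dial.monthend, which returns 2124-12-31.
I call drawer.index(), → [focrujo].
Then dial.lunge with n→21, and get 2126-09-30.
I invoke arbor.jot with p→/gacrel, c→repla: created.
I try arbor.jot with p→/cralob_u/lo, c→dagasti, and see created.
Invoking arbor.recite with p→/cralob_u/lo, and observe dagasti.
Then dial.stepdays with n→-61, and observe 2126-07-31.
I invoke arbor.cull with p→/gacrel, and get ok.
I invoke arbor.recite with p→/gacrel: ToolError: not found.


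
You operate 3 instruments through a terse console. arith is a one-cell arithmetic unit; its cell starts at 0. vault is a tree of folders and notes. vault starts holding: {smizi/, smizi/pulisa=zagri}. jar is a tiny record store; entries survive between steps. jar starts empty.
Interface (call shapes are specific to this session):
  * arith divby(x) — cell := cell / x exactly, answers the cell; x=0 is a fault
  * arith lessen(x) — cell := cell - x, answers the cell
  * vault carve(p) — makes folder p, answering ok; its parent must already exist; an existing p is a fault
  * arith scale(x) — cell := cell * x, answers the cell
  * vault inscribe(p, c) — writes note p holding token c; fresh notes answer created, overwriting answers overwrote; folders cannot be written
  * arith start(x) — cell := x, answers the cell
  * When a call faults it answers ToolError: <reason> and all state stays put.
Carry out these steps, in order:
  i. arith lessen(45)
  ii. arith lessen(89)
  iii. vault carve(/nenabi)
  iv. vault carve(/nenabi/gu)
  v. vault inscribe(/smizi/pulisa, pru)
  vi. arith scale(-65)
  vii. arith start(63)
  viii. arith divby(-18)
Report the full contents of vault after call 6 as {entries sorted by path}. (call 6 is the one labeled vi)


Act: arith lessen[x: 45]
Obs: -45
Act: arith lessen[x: 89]
Obs: -134
Act: vault carve[p: /nenabi]
Obs: ok
Act: vault carve[p: /nenabi/gu]
Obs: ok
Act: vault inscribe[p: /smizi/pulisa; c: pru]
Obs: overwrote
Act: arith scale[x: -65]
Obs: 8710
Act: arith start[x: 63]
Obs: 63
Act: arith divby[x: -18]
Obs: -7/2

Answer: {nenabi/, nenabi/gu/, smizi/, smizi/pulisa=pru}


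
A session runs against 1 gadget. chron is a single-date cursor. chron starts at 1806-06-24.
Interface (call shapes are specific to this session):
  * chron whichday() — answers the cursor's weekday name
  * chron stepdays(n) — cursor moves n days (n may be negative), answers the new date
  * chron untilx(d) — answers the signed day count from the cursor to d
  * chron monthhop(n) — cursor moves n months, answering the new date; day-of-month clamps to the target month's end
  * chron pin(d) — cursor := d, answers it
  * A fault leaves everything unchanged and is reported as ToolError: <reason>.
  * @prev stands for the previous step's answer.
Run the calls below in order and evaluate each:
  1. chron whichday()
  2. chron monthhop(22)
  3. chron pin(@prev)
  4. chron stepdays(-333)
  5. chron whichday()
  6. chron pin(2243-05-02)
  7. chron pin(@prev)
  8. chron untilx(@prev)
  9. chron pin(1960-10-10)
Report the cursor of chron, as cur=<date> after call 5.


I try chron whichday, and get Tuesday.
I use chron monthhop using n='22', — result: 1808-04-24.
I invoke chron pin using d='@prev': 1808-04-24.
Using chron stepdays using n='-333', and see 1807-05-27.
Calling chron whichday, which returns Wednesday.
I invoke chron pin using d='2243-05-02', yielding 2243-05-02.
Then chron pin using d='@prev': 2243-05-02.
Calling chron untilx using d='@prev', and get 0.
I use chron pin using d='1960-10-10', → 1960-10-10.

Answer: cur=1807-05-27


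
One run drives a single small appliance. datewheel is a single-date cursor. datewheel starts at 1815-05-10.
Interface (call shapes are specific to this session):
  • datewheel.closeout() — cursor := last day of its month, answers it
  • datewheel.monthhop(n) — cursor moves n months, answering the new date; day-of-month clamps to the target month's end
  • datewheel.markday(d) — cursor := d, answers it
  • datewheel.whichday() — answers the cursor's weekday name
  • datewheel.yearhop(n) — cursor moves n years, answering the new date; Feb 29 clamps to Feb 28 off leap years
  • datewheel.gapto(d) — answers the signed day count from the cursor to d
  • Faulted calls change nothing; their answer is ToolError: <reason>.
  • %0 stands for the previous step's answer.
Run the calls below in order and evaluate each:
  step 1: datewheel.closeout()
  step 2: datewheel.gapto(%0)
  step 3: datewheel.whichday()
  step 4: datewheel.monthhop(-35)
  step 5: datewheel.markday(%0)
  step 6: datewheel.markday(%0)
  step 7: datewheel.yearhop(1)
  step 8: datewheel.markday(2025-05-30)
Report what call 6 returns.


Invoking closeout: 1815-05-31.
I use gapto with d=%0, yielding 0.
Calling whichday(), which returns Wednesday.
I run monthhop with n=-35, and observe 1812-06-30.
I try markday with d=%0, yielding 1812-06-30.
Invoking markday with d=%0, which returns 1812-06-30.
I use yearhop with n=1, and see 1813-06-30.
I try markday with d=2025-05-30: 2025-05-30.

Answer: 1812-06-30


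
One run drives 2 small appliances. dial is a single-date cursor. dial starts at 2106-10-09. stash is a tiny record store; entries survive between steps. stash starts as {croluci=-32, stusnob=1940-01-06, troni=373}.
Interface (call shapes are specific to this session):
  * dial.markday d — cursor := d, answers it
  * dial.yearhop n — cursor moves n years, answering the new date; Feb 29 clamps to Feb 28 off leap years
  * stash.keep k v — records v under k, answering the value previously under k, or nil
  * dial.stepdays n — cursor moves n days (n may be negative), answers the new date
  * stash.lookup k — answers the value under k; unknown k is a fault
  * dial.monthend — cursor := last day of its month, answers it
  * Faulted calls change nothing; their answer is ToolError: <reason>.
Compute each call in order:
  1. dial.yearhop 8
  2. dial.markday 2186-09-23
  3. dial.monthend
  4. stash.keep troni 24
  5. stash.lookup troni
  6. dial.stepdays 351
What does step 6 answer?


>> dial.yearhop(n→8)
<< 2114-10-09
>> dial.markday(d→2186-09-23)
<< 2186-09-23
>> dial.monthend()
<< 2186-09-30
>> stash.keep(k→troni, v→24)
<< 373
>> stash.lookup(k→troni)
<< 24
>> dial.stepdays(n→351)
<< 2187-09-16

Answer: 2187-09-16


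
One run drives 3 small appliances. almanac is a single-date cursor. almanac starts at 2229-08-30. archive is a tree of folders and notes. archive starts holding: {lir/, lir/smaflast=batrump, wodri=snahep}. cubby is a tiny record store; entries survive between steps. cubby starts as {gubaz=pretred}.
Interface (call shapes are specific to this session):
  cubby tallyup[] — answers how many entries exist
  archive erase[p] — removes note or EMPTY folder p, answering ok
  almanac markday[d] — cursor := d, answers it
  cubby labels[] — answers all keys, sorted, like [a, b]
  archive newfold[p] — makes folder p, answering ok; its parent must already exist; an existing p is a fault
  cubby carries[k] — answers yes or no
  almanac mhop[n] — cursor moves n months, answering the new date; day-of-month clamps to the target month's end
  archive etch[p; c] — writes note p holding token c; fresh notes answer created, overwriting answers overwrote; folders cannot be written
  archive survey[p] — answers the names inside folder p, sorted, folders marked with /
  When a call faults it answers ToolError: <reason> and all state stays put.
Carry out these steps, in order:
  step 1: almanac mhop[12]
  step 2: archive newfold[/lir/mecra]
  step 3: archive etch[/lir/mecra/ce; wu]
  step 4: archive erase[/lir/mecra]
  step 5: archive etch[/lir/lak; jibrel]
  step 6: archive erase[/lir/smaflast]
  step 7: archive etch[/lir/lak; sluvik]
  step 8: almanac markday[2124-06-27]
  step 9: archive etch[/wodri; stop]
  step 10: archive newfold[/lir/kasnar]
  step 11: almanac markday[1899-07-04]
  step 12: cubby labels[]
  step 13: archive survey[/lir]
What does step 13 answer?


;; 1. almanac mhop(n='12') -> 2230-08-30
;; 2. archive newfold(p='/lir/mecra') -> ok
;; 3. archive etch(p='/lir/mecra/ce', c='wu') -> created
;; 4. archive erase(p='/lir/mecra') -> ToolError: not empty
;; 5. archive etch(p='/lir/lak', c='jibrel') -> created
;; 6. archive erase(p='/lir/smaflast') -> ok
;; 7. archive etch(p='/lir/lak', c='sluvik') -> overwrote
;; 8. almanac markday(d='2124-06-27') -> 2124-06-27
;; 9. archive etch(p='/wodri', c='stop') -> overwrote
;; 10. archive newfold(p='/lir/kasnar') -> ok
;; 11. almanac markday(d='1899-07-04') -> 1899-07-04
;; 12. cubby labels() -> [gubaz]
;; 13. archive survey(p='/lir') -> [kasnar/, lak, mecra/]

Answer: [kasnar/, lak, mecra/]
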